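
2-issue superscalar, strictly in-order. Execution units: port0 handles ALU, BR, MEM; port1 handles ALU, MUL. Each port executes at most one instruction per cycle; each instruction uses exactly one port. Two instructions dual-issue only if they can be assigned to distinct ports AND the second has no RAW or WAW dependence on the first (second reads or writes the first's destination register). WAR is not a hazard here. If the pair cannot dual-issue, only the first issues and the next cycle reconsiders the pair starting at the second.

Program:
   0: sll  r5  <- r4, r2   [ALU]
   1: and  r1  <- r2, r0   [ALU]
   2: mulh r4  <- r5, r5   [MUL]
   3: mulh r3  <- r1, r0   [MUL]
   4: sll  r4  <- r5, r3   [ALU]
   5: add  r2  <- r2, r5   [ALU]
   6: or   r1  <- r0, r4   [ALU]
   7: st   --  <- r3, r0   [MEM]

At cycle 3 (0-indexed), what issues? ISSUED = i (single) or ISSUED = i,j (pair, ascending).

  cy0 -> i0&i1 (sll and) dual
  cy1 -> i2 (mulh) no-port MUL/MUL
  cy2 -> i3 (mulh) RAW r3
  cy3 -> i4&i5 (sll add) dual
  cy4 -> i6&i7 (or st) dual

ISSUED = 4,5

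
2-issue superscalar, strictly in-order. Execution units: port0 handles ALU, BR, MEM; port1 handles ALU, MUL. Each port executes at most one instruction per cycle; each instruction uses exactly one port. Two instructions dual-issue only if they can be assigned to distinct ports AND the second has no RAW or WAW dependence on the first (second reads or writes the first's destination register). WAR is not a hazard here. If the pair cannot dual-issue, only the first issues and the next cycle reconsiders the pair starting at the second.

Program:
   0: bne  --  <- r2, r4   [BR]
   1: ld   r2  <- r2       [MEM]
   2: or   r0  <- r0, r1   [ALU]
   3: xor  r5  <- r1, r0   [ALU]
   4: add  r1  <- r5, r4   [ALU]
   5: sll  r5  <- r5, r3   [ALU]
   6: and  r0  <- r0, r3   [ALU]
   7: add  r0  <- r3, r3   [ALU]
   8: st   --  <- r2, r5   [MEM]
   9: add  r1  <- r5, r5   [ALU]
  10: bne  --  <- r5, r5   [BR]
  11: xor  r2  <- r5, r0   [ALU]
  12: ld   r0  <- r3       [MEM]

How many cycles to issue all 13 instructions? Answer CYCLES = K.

  cy0 -> i0 (bne) no-port BR/MEM
  cy1 -> i1+i2 (ld or) 2-wide
  cy2 -> i3 (xor) RAW r5
  cy3 -> i4+i5 (add sll) 2-wide
  cy4 -> i6 (and) WAW r0
  cy5 -> i7+i8 (add st) 2-wide
  cy6 -> i9+i10 (add bne) 2-wide
  cy7 -> i11+i12 (xor ld) 2-wide

CYCLES = 8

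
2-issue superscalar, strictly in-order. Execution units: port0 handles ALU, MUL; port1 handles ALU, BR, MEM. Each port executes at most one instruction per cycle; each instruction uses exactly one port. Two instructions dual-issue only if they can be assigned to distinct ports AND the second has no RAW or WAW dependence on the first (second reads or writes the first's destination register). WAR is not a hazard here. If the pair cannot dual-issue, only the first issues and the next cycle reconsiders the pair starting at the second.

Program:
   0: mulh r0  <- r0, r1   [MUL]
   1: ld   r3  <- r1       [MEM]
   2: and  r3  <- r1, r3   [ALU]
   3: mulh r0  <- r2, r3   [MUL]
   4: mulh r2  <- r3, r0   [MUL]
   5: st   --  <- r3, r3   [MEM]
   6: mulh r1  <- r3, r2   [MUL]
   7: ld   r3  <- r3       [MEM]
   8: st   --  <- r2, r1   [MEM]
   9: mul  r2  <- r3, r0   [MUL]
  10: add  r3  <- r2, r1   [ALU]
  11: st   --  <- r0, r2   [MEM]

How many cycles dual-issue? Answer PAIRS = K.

c0: i0/i1 mulh.MUL ld.MEM  pair
c1: i2 and.ALU  RAW r3
c2: i3 mulh.MUL  no-port MUL/MUL
c3: i4/i5 mulh.MUL st.MEM  pair
c4: i6/i7 mulh.MUL ld.MEM  pair
c5: i8/i9 st.MEM mul.MUL  pair
c6: i10/i11 add.ALU st.MEM  pair

PAIRS = 5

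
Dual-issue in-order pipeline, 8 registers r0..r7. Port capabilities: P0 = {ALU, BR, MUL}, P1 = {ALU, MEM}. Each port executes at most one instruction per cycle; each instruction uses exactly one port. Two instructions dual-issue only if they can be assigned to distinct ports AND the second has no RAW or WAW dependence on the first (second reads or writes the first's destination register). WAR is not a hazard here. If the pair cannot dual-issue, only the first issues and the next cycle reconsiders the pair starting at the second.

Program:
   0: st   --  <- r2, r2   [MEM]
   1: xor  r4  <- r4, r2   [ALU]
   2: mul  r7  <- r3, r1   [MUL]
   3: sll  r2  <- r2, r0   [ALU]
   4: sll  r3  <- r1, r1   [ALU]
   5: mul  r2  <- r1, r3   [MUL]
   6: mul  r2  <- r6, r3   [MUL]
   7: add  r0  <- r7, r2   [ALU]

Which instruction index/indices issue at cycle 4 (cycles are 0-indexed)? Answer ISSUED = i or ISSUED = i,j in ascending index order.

ISSUED = 6

t=0 i0/i1:st+xor ; 2-wide
t=1 i2/i3:mul+sll ; 2-wide
t=2 i4:sll ; RAW r3
t=3 i5:mul ; no-port MUL/MUL
t=4 i6:mul ; RAW r2
t=5 i7:add ; tail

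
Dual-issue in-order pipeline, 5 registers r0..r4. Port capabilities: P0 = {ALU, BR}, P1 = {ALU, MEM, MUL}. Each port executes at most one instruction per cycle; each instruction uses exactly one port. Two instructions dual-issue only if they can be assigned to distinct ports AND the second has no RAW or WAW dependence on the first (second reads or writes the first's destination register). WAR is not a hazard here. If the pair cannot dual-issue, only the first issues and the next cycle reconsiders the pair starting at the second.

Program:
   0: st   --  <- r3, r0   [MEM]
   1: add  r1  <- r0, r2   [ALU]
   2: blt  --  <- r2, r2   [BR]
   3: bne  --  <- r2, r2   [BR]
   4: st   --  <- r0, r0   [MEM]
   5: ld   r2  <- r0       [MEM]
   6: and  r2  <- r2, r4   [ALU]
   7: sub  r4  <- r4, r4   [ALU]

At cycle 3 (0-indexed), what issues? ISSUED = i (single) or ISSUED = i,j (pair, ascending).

ISSUED = 5

t=0 i0&i1:st.MEM/add.ALU ; pair
t=1 i2:blt.BR ; no-port BR/BR
t=2 i3&i4:bne.BR/st.MEM ; pair
t=3 i5:ld.MEM ; RAW+WAW r2
t=4 i6&i7:and.ALU/sub.ALU ; pair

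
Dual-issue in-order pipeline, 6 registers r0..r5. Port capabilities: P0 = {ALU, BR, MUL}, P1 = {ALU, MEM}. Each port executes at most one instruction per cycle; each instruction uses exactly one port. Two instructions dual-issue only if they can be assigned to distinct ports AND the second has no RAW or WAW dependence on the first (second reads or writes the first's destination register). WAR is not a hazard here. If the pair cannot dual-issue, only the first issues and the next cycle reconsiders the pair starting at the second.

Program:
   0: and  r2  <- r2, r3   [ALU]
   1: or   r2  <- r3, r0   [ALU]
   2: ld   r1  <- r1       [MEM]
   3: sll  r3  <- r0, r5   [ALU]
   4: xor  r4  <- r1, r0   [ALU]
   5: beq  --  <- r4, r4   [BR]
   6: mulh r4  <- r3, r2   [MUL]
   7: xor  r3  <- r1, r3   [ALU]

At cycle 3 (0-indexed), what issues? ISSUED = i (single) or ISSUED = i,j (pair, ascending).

0. and.ALU @i0  | WAW r2
1. or.ALU/ld.MEM @i1,i2  | pair
2. sll.ALU/xor.ALU @i3,i4  | pair
3. beq.BR @i5  | no-port BR/MUL
4. mulh.MUL/xor.ALU @i6,i7  | pair

ISSUED = 5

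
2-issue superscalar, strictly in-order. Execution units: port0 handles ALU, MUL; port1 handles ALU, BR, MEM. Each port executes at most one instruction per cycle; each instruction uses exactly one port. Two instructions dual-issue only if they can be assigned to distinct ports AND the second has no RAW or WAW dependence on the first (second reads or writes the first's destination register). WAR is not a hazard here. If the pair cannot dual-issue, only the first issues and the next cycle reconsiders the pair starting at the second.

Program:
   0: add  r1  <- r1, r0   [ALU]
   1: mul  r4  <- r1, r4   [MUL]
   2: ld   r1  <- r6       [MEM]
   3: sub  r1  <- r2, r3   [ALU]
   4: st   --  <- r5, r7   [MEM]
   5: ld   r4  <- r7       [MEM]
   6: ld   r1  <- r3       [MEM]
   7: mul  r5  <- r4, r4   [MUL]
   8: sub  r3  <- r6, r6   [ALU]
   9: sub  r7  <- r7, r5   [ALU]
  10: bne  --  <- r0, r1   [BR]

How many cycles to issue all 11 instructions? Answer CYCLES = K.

t=0 i0:add.ALU ; RAW r1
t=1 i1/i2:mul.MUL/ld.MEM ; dual
t=2 i3/i4:sub.ALU/st.MEM ; dual
t=3 i5:ld.MEM ; no-port MEM/MEM
t=4 i6/i7:ld.MEM/mul.MUL ; dual
t=5 i8/i9:sub.ALU/sub.ALU ; dual
t=6 i10:bne.BR ; tail

CYCLES = 7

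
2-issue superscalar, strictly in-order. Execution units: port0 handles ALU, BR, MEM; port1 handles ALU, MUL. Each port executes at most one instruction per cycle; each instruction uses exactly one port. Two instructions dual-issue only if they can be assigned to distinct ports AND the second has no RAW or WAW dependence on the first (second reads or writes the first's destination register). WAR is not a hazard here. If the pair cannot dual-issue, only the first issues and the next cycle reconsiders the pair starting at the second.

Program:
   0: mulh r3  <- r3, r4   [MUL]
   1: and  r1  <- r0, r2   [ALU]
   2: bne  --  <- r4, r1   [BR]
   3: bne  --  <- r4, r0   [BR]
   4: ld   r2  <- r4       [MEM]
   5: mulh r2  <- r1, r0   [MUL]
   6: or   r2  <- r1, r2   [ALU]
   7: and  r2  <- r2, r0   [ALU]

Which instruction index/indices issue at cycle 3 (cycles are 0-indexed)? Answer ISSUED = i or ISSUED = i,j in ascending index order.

ISSUED = 4

c0: i0/i1 mulh/and  pair
c1: i2 bne  no-port BR/BR
c2: i3 bne  no-port BR/MEM
c3: i4 ld  WAW r2
c4: i5 mulh  RAW+WAW r2
c5: i6 or  RAW+WAW r2
c6: i7 and  tail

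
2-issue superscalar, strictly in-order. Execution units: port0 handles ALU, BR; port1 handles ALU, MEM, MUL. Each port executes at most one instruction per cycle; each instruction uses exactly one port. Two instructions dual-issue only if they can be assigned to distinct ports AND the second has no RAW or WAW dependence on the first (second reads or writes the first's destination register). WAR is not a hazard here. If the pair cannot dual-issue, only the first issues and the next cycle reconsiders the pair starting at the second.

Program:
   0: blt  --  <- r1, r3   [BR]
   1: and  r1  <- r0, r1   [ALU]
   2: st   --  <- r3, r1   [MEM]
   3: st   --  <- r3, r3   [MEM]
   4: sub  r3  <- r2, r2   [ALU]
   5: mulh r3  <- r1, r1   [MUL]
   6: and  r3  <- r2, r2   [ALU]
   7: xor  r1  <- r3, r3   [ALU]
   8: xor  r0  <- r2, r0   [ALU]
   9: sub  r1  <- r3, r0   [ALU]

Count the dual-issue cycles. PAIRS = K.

0. blt.BR and.ALU @i0,i1  | 2-wide
1. st.MEM @i2  | no-port MEM/MEM
2. st.MEM sub.ALU @i3,i4  | 2-wide
3. mulh.MUL @i5  | WAW r3
4. and.ALU @i6  | RAW r3
5. xor.ALU xor.ALU @i7,i8  | 2-wide
6. sub.ALU @i9  | tail

PAIRS = 3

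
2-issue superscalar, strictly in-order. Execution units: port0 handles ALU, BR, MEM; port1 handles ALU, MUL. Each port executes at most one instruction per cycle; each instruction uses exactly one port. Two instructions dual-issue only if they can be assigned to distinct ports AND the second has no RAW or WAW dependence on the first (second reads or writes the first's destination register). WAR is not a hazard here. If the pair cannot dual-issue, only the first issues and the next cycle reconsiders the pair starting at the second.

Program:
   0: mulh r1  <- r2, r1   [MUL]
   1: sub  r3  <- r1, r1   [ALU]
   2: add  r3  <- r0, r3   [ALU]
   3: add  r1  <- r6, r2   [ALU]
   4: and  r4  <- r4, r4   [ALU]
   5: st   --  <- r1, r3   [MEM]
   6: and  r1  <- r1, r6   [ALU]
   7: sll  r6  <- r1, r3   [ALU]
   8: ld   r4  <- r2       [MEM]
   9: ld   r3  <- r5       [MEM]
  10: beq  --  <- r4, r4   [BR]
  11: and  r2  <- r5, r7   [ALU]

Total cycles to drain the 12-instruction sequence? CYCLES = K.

[0] i0  mulh  -- RAW r1
[1] i1  sub  -- RAW+WAW r3
[2] i2+i3  add/add  -- dual
[3] i4+i5  and/st  -- dual
[4] i6  and  -- RAW r1
[5] i7+i8  sll/ld  -- dual
[6] i9  ld  -- no-port MEM/BR
[7] i10+i11  beq/and  -- dual

CYCLES = 8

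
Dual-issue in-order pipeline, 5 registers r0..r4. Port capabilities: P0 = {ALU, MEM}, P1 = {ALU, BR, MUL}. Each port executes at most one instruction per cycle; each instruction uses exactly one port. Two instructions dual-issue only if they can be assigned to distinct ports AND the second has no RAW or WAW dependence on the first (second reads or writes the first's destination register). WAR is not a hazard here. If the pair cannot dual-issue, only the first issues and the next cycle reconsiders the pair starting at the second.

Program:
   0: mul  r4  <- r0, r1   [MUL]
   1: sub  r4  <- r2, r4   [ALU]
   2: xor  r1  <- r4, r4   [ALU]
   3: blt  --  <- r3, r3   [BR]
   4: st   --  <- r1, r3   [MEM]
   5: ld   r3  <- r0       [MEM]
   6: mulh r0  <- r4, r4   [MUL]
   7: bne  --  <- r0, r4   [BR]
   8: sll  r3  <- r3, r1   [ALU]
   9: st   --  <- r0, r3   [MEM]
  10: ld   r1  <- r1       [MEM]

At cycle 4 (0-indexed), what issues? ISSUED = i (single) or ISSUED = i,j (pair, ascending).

t=0 i0:mul ; RAW+WAW r4
t=1 i1:sub ; RAW r4
t=2 i2,i3:xor blt ; 2-wide
t=3 i4:st ; no-port MEM/MEM
t=4 i5,i6:ld mulh ; 2-wide
t=5 i7,i8:bne sll ; 2-wide
t=6 i9:st ; no-port MEM/MEM
t=7 i10:ld ; tail

ISSUED = 5,6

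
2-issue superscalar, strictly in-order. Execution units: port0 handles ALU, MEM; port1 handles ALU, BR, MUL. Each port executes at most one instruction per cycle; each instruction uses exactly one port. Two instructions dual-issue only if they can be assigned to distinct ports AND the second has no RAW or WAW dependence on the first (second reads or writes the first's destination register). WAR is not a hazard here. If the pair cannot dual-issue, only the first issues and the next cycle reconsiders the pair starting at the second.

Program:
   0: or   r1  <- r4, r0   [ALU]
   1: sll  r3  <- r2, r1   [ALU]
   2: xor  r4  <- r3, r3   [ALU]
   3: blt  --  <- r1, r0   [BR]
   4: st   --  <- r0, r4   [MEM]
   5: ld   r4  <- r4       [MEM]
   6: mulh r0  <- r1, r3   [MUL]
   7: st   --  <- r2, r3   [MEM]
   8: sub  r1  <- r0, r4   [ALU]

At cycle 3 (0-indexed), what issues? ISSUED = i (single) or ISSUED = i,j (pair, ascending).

t=0 i0:or ; RAW r1
t=1 i1:sll ; RAW r3
t=2 i2,i3:xor;blt ; pair
t=3 i4:st ; no-port MEM/MEM
t=4 i5,i6:ld;mulh ; pair
t=5 i7,i8:st;sub ; pair

ISSUED = 4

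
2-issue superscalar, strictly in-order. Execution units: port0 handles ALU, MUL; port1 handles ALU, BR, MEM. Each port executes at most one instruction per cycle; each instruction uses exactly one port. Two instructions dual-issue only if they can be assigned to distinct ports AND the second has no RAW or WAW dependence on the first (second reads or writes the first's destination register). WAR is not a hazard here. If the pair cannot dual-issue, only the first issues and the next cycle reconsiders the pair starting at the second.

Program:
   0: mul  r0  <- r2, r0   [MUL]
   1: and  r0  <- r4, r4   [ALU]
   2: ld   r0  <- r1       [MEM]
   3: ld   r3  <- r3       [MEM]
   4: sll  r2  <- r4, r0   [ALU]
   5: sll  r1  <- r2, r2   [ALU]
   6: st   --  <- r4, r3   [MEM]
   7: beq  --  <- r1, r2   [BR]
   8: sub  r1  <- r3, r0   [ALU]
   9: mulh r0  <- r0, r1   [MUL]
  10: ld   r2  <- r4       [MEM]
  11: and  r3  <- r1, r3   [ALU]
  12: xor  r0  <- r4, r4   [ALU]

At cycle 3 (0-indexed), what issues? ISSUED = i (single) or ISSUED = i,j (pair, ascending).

  cy0 -> i0 (mul.MUL) WAW r0
  cy1 -> i1 (and.ALU) WAW r0
  cy2 -> i2 (ld.MEM) no-port MEM/MEM
  cy3 -> i3/i4 (ld.MEM;sll.ALU) 2-wide
  cy4 -> i5/i6 (sll.ALU;st.MEM) 2-wide
  cy5 -> i7/i8 (beq.BR;sub.ALU) 2-wide
  cy6 -> i9/i10 (mulh.MUL;ld.MEM) 2-wide
  cy7 -> i11/i12 (and.ALU;xor.ALU) 2-wide

ISSUED = 3,4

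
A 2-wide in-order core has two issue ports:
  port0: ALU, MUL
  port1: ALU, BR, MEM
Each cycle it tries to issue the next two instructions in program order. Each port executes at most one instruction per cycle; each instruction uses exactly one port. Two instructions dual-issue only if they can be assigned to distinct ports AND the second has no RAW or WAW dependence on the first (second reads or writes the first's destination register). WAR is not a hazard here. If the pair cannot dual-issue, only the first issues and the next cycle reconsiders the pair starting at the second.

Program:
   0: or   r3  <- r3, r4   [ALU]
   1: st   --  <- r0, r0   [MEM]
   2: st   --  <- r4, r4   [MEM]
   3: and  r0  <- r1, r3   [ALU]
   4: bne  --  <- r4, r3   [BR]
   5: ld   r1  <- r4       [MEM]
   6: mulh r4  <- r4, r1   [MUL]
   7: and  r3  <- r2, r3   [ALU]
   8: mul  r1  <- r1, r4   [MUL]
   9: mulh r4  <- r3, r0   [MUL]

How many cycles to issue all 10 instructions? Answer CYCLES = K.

0. or st @i0/i1  | 2-wide
1. st and @i2/i3  | 2-wide
2. bne @i4  | no-port BR/MEM
3. ld @i5  | RAW r1
4. mulh and @i6/i7  | 2-wide
5. mul @i8  | no-port MUL/MUL
6. mulh @i9  | tail

CYCLES = 7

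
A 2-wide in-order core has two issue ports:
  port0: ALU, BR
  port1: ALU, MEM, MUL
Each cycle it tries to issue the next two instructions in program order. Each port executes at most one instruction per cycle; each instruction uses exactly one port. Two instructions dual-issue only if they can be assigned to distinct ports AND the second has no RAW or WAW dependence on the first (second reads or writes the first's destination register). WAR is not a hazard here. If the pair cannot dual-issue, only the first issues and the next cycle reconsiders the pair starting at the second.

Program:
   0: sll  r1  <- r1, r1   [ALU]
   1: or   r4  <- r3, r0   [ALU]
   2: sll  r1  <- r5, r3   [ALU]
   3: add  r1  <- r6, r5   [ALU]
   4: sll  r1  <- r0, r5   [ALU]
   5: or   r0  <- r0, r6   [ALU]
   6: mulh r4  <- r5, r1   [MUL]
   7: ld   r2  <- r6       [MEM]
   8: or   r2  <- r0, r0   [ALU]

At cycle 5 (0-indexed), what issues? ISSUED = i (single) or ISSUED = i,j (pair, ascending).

[0] i0,i1  sll.ALU+or.ALU  -- pair
[1] i2  sll.ALU  -- WAW r1
[2] i3  add.ALU  -- WAW r1
[3] i4,i5  sll.ALU+or.ALU  -- pair
[4] i6  mulh.MUL  -- no-port MUL/MEM
[5] i7  ld.MEM  -- WAW r2
[6] i8  or.ALU  -- tail

ISSUED = 7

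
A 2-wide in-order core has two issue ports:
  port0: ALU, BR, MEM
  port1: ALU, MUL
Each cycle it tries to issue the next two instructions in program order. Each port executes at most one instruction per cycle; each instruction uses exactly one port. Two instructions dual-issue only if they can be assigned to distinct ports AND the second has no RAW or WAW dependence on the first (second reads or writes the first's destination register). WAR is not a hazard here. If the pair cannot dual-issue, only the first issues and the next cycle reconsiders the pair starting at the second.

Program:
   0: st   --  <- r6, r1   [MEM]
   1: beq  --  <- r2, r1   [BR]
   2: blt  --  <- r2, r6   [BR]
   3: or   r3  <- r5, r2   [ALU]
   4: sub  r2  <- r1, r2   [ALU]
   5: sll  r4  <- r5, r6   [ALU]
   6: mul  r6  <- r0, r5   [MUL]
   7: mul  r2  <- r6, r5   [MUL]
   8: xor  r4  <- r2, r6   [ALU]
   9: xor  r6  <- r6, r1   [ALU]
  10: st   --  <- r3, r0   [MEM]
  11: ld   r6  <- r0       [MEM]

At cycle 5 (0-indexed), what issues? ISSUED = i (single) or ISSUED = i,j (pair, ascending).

ISSUED = 7

c0: i0 st  no-port MEM/BR
c1: i1 beq  no-port BR/BR
c2: i2+i3 blt;or  pair
c3: i4+i5 sub;sll  pair
c4: i6 mul  no-port MUL/MUL
c5: i7 mul  RAW r2
c6: i8+i9 xor;xor  pair
c7: i10 st  no-port MEM/MEM
c8: i11 ld  tail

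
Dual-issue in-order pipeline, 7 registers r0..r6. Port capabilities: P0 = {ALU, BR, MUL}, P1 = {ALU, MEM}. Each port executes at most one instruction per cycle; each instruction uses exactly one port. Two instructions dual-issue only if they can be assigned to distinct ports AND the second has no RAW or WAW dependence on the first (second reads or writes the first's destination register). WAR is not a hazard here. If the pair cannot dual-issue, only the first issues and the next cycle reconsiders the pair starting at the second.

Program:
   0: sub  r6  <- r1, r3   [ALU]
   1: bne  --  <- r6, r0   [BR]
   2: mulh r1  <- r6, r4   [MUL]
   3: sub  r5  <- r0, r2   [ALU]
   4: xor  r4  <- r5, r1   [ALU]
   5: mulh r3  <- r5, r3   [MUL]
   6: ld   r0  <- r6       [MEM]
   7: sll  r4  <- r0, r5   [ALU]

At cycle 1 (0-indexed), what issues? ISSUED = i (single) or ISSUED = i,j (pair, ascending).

ISSUED = 1

[0] i0  sub  -- RAW r6
[1] i1  bne  -- no-port BR/MUL
[2] i2+i3  mulh+sub  -- pair
[3] i4+i5  xor+mulh  -- pair
[4] i6  ld  -- RAW r0
[5] i7  sll  -- tail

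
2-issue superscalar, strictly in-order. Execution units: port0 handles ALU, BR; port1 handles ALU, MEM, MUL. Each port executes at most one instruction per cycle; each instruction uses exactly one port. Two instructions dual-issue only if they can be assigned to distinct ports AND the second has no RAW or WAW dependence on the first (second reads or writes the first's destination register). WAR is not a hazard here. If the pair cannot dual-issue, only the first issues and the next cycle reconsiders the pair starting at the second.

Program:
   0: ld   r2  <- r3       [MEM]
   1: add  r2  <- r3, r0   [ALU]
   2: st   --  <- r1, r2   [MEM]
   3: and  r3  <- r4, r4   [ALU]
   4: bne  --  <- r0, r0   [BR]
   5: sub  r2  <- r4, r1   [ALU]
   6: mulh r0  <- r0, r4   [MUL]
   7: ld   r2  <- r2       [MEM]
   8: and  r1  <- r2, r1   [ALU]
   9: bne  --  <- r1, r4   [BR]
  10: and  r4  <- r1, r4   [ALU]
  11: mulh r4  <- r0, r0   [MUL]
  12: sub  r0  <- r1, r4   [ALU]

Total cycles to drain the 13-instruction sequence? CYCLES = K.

CYCLES = 10

[0] i0  ld  -- WAW r2
[1] i1  add  -- RAW r2
[2] i2/i3  st+and  -- pair
[3] i4/i5  bne+sub  -- pair
[4] i6  mulh  -- no-port MUL/MEM
[5] i7  ld  -- RAW r2
[6] i8  and  -- RAW r1
[7] i9/i10  bne+and  -- pair
[8] i11  mulh  -- RAW r4
[9] i12  sub  -- tail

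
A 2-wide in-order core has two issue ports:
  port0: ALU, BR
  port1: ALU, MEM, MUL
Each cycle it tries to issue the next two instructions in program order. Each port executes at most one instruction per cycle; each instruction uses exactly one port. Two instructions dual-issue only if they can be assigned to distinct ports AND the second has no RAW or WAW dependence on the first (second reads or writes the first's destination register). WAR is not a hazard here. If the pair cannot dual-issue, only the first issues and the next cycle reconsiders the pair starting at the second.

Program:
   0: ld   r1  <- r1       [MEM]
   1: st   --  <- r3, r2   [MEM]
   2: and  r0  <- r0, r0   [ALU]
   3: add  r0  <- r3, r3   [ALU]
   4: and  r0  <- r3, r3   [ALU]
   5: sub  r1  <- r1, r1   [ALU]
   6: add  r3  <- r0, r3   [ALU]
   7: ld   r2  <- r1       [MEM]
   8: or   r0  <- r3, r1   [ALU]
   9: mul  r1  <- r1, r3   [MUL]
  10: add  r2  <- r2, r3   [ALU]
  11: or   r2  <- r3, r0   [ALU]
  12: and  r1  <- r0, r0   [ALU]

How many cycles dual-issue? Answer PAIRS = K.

PAIRS = 5

t=0 i0:ld ; no-port MEM/MEM
t=1 i1+i2:st+and ; pair
t=2 i3:add ; WAW r0
t=3 i4+i5:and+sub ; pair
t=4 i6+i7:add+ld ; pair
t=5 i8+i9:or+mul ; pair
t=6 i10:add ; WAW r2
t=7 i11+i12:or+and ; pair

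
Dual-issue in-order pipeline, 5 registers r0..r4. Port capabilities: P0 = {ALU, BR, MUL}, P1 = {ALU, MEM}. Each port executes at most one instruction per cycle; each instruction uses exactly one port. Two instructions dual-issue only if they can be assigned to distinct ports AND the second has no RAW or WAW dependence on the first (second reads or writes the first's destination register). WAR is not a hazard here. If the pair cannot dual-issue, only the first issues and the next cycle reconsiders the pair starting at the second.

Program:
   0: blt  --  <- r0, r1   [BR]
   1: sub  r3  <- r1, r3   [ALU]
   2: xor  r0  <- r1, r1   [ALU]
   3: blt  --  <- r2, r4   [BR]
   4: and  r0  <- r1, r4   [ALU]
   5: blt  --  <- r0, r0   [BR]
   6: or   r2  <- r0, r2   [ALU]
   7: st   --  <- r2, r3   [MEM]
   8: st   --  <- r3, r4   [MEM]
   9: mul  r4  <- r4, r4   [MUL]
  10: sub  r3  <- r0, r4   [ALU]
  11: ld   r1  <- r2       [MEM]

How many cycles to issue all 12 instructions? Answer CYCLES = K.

0. blt;sub @i0,i1  | dual
1. xor;blt @i2,i3  | dual
2. and @i4  | RAW r0
3. blt;or @i5,i6  | dual
4. st @i7  | no-port MEM/MEM
5. st;mul @i8,i9  | dual
6. sub;ld @i10,i11  | dual

CYCLES = 7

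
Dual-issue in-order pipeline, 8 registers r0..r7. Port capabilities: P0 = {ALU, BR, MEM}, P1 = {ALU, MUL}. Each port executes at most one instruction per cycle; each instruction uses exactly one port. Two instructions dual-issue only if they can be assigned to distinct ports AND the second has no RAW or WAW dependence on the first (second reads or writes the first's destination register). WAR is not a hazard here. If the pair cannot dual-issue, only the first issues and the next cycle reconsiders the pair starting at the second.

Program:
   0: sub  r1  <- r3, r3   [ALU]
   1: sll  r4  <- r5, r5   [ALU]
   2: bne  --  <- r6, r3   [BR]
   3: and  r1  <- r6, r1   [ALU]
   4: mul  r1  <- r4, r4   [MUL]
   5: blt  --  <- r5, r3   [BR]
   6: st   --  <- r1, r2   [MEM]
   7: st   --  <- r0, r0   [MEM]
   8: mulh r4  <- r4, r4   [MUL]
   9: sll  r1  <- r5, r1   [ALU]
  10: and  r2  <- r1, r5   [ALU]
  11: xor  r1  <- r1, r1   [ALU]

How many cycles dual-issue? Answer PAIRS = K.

PAIRS = 5

  cy0 -> i0+i1 (sub.ALU sll.ALU) 2-wide
  cy1 -> i2+i3 (bne.BR and.ALU) 2-wide
  cy2 -> i4+i5 (mul.MUL blt.BR) 2-wide
  cy3 -> i6 (st.MEM) no-port MEM/MEM
  cy4 -> i7+i8 (st.MEM mulh.MUL) 2-wide
  cy5 -> i9 (sll.ALU) RAW r1
  cy6 -> i10+i11 (and.ALU xor.ALU) 2-wide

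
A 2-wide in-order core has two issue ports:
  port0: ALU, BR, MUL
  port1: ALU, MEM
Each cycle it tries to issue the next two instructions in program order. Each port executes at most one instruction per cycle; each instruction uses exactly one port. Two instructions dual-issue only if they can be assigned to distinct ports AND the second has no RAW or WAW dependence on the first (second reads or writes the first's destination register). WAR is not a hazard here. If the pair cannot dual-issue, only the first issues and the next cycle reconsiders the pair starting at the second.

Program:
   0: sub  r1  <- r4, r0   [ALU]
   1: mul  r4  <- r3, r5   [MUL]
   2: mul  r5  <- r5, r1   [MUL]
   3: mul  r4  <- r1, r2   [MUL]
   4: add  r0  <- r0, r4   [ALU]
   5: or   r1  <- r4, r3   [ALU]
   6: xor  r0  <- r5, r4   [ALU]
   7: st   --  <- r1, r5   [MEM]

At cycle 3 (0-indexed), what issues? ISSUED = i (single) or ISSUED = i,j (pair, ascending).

[0] i0,i1  sub;mul  -- pair
[1] i2  mul  -- no-port MUL/MUL
[2] i3  mul  -- RAW r4
[3] i4,i5  add;or  -- pair
[4] i6,i7  xor;st  -- pair

ISSUED = 4,5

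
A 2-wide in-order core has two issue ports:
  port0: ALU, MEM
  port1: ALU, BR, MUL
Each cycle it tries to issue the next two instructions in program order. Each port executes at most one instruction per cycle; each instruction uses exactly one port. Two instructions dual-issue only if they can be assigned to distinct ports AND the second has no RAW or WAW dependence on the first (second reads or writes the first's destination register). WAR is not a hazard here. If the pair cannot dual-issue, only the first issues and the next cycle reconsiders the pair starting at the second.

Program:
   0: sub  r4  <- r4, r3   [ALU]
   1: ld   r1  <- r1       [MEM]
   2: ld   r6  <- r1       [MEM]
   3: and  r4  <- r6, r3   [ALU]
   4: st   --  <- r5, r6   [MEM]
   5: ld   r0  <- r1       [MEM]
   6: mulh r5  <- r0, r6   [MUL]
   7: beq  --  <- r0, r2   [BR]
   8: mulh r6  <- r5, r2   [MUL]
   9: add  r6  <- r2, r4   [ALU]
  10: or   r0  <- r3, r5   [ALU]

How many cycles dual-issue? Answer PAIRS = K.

PAIRS = 3

#0 head=0: sub;ld i0+i1 dual
#1 head=2: ld i2 RAW r6
#2 head=3: and;st i3+i4 dual
#3 head=5: ld i5 RAW r0
#4 head=6: mulh i6 no-port MUL/BR
#5 head=7: beq i7 no-port BR/MUL
#6 head=8: mulh i8 WAW r6
#7 head=9: add;or i9+i10 dual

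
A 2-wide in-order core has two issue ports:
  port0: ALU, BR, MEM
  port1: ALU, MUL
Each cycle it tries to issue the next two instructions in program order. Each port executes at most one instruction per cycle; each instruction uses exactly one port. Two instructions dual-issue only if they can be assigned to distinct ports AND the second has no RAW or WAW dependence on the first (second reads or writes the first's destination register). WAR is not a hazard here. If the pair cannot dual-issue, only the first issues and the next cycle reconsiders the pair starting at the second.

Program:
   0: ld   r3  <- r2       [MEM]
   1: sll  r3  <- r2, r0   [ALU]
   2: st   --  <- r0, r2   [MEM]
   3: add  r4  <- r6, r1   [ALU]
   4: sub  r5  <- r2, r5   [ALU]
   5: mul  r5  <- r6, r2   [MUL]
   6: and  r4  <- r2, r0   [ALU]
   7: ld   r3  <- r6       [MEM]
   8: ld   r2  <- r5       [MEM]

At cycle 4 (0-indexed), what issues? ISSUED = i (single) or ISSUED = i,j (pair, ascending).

0. ld.MEM @i0  | WAW r3
1. sll.ALU;st.MEM @i1&i2  | dual
2. add.ALU;sub.ALU @i3&i4  | dual
3. mul.MUL;and.ALU @i5&i6  | dual
4. ld.MEM @i7  | no-port MEM/MEM
5. ld.MEM @i8  | tail

ISSUED = 7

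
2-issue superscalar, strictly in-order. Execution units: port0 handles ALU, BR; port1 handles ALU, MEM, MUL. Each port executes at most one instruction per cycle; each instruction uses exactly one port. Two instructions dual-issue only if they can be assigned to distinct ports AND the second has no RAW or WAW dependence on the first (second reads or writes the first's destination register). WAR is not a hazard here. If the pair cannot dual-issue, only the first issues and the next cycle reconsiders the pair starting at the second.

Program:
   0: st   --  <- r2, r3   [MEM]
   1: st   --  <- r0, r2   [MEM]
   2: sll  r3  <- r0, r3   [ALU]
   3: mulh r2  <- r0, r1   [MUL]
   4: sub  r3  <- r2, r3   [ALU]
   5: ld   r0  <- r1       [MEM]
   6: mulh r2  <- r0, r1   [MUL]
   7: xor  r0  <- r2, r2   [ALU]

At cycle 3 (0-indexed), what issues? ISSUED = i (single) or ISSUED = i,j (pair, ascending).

c0: i0 st  no-port MEM/MEM
c1: i1+i2 st/sll  dual
c2: i3 mulh  RAW r2
c3: i4+i5 sub/ld  dual
c4: i6 mulh  RAW r2
c5: i7 xor  tail

ISSUED = 4,5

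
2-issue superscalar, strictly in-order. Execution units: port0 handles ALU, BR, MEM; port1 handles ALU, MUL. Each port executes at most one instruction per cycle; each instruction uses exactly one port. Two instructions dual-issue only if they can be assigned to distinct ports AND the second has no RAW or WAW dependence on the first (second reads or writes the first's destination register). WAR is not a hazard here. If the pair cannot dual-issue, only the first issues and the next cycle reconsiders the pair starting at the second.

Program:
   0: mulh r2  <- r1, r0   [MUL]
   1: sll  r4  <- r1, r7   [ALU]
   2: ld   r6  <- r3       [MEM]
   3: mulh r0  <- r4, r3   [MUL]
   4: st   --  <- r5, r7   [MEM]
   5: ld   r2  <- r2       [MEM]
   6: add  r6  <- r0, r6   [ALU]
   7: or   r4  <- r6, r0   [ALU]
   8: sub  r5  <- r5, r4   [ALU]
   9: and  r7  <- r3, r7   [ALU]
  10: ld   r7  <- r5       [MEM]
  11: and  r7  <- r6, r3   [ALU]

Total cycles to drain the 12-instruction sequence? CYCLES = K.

  cy0 -> i0+i1 (mulh.MUL;sll.ALU) pair
  cy1 -> i2+i3 (ld.MEM;mulh.MUL) pair
  cy2 -> i4 (st.MEM) no-port MEM/MEM
  cy3 -> i5+i6 (ld.MEM;add.ALU) pair
  cy4 -> i7 (or.ALU) RAW r4
  cy5 -> i8+i9 (sub.ALU;and.ALU) pair
  cy6 -> i10 (ld.MEM) WAW r7
  cy7 -> i11 (and.ALU) tail

CYCLES = 8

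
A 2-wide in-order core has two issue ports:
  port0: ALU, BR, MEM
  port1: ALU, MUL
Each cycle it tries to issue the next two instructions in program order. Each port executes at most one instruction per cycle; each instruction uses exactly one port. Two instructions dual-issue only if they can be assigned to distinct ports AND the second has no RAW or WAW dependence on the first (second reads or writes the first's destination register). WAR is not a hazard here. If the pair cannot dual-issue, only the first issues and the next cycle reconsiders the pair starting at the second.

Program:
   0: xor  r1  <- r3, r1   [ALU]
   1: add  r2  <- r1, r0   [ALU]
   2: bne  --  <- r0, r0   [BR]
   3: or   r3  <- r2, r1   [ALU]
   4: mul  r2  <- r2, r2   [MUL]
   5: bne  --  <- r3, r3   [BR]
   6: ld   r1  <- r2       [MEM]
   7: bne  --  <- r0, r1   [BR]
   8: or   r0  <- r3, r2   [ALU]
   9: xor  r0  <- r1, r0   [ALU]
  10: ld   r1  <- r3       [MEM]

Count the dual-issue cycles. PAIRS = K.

PAIRS = 4

[0] i0  xor  -- RAW r1
[1] i1/i2  add/bne  -- 2-wide
[2] i3/i4  or/mul  -- 2-wide
[3] i5  bne  -- no-port BR/MEM
[4] i6  ld  -- no-port MEM/BR
[5] i7/i8  bne/or  -- 2-wide
[6] i9/i10  xor/ld  -- 2-wide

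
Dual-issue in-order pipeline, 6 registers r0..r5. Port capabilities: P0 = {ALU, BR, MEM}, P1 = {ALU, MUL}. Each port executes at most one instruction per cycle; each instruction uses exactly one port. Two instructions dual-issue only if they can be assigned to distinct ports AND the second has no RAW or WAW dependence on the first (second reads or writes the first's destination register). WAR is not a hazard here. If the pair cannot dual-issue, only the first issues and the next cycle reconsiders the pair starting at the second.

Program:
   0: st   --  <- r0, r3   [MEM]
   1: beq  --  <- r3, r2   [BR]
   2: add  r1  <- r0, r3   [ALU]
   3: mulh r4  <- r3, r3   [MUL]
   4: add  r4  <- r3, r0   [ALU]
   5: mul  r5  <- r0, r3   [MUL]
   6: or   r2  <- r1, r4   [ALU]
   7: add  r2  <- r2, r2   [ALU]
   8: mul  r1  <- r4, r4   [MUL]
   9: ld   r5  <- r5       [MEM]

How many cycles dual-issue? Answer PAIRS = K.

PAIRS = 3

[0] i0  st  -- no-port MEM/BR
[1] i1,i2  beq/add  -- pair
[2] i3  mulh  -- WAW r4
[3] i4,i5  add/mul  -- pair
[4] i6  or  -- RAW+WAW r2
[5] i7,i8  add/mul  -- pair
[6] i9  ld  -- tail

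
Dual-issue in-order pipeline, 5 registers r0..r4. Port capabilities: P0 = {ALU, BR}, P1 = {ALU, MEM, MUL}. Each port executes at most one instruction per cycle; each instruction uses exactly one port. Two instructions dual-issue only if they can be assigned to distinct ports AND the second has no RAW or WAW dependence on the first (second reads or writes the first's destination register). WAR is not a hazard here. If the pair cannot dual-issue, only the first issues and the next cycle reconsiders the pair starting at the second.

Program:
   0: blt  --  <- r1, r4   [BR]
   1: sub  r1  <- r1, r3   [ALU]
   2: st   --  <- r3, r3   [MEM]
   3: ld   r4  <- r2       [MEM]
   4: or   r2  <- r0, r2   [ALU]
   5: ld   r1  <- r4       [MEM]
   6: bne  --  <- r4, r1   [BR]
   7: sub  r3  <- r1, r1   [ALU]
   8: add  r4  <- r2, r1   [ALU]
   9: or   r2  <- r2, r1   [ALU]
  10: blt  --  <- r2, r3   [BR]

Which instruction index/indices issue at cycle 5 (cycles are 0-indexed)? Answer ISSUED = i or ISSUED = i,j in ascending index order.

ISSUED = 8,9

  cy0 -> i0,i1 (blt sub) pair
  cy1 -> i2 (st) no-port MEM/MEM
  cy2 -> i3,i4 (ld or) pair
  cy3 -> i5 (ld) RAW r1
  cy4 -> i6,i7 (bne sub) pair
  cy5 -> i8,i9 (add or) pair
  cy6 -> i10 (blt) tail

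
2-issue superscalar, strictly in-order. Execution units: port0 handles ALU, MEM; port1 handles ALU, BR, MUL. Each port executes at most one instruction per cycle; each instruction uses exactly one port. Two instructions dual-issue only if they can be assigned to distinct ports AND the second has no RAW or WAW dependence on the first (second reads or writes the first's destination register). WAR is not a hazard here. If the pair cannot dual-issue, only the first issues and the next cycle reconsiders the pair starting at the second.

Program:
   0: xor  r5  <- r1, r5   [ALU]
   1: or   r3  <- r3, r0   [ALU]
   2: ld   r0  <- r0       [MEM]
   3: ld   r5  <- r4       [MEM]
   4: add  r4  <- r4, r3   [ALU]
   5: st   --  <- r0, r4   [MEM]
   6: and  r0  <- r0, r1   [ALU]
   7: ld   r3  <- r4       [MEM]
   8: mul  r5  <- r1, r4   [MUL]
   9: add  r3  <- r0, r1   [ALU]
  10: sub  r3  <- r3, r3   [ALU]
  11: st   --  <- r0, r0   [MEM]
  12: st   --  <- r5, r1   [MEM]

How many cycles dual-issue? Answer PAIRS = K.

PAIRS = 5

0. xor;or @i0+i1  | pair
1. ld @i2  | no-port MEM/MEM
2. ld;add @i3+i4  | pair
3. st;and @i5+i6  | pair
4. ld;mul @i7+i8  | pair
5. add @i9  | RAW+WAW r3
6. sub;st @i10+i11  | pair
7. st @i12  | tail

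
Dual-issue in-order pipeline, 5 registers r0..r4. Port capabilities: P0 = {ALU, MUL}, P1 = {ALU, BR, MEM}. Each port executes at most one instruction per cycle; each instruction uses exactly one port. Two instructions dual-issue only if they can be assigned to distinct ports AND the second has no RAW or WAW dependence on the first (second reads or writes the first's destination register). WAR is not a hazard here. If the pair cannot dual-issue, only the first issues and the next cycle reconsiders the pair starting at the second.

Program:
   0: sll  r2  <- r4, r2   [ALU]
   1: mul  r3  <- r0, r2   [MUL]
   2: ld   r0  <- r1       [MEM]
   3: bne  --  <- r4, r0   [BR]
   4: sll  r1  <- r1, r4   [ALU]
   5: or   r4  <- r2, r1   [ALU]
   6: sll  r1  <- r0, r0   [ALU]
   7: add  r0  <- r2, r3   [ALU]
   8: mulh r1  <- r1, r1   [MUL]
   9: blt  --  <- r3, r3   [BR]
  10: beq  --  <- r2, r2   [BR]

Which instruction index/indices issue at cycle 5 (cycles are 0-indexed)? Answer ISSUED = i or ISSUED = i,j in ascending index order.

ISSUED = 9

#0 head=0: sll i0 RAW r2
#1 head=1: mul/ld i1&i2 dual
#2 head=3: bne/sll i3&i4 dual
#3 head=5: or/sll i5&i6 dual
#4 head=7: add/mulh i7&i8 dual
#5 head=9: blt i9 no-port BR/BR
#6 head=10: beq i10 tail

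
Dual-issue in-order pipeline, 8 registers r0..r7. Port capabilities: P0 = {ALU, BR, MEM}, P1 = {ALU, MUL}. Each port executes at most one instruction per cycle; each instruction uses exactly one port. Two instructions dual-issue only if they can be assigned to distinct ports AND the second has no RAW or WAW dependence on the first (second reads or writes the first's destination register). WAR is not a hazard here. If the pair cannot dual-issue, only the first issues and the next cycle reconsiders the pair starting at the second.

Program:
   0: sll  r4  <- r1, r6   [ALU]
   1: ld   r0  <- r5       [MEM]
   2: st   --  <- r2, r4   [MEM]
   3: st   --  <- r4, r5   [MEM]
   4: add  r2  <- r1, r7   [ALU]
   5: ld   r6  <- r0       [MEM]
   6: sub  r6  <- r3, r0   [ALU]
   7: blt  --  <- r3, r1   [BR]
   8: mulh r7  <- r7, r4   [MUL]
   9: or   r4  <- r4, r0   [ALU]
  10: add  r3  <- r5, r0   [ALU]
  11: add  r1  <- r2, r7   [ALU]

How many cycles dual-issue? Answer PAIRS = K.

PAIRS = 5

#0 head=0: sll ld i0/i1 dual
#1 head=2: st i2 no-port MEM/MEM
#2 head=3: st add i3/i4 dual
#3 head=5: ld i5 WAW r6
#4 head=6: sub blt i6/i7 dual
#5 head=8: mulh or i8/i9 dual
#6 head=10: add add i10/i11 dual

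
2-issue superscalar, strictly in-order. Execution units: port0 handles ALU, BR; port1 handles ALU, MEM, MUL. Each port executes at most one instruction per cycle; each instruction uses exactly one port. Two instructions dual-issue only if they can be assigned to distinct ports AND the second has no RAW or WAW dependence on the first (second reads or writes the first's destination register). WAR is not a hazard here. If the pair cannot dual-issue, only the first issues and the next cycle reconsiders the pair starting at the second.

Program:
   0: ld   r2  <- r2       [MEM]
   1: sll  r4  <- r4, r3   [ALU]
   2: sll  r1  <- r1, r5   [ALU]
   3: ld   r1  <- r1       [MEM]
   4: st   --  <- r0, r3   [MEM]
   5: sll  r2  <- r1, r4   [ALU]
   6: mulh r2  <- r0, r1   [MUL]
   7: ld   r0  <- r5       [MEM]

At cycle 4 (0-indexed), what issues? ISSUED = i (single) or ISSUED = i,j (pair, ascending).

ISSUED = 6

c0: i0/i1 ld.MEM;sll.ALU  pair
c1: i2 sll.ALU  RAW+WAW r1
c2: i3 ld.MEM  no-port MEM/MEM
c3: i4/i5 st.MEM;sll.ALU  pair
c4: i6 mulh.MUL  no-port MUL/MEM
c5: i7 ld.MEM  tail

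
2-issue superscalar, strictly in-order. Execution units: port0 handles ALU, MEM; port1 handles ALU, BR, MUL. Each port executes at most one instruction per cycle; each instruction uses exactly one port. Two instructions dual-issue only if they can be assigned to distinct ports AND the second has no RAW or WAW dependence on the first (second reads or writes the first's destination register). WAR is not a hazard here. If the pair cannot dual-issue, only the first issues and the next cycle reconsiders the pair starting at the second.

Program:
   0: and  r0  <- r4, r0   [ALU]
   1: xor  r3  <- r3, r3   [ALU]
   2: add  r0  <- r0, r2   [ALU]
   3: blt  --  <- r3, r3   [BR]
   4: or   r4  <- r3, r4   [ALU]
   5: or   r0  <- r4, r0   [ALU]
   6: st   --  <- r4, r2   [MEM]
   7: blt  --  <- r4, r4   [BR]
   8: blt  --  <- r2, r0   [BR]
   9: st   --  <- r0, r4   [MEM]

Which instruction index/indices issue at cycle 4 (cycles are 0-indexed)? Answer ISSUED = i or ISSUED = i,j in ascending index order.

c0: i0+i1 and+xor  dual
c1: i2+i3 add+blt  dual
c2: i4 or  RAW r4
c3: i5+i6 or+st  dual
c4: i7 blt  no-port BR/BR
c5: i8+i9 blt+st  dual

ISSUED = 7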